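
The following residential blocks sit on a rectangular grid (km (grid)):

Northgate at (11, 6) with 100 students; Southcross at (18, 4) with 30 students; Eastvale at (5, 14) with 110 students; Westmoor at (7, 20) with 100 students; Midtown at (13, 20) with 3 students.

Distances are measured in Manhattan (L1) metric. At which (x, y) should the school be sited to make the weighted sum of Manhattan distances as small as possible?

(7, 14)

Manhattan distance separates: Σwᵢ(|x−xᵢ|+|y−yᵢ|) = Σwᵢ|x−xᵢ| + Σwᵢ|y−yᵢ|, so x and y are optimised independently as 1-D weighted medians.
Total weight W = 343; half = 171.5.
x-coordinate, sorted with cumulative weight:
  x=5 (Eastvale, w=110) cum 110
  x=7 (Westmoor, w=100) cum 210  ← median
  x=11 (Northgate, w=100) cum 310
  x=13 (Midtown, w=3) cum 313
  x=18 (Southcross, w=30) cum 343
⇒ x* = 7
y-coordinate, sorted with cumulative weight:
  y=4 (Southcross, w=30) cum 30
  y=6 (Northgate, w=100) cum 130
  y=14 (Eastvale, w=110) cum 240  ← median
  y=20 (Westmoor, w=100) cum 340
  y=20 (Midtown, w=3) cum 343
⇒ y* = 14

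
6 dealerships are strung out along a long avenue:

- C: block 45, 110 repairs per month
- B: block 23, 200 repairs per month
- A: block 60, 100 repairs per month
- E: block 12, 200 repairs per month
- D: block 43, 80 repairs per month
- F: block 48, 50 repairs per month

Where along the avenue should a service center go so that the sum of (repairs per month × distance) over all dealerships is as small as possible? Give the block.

For a sum of weighted absolute distances on a line, the optimum is the weighted median (not the mean). Total weight W = 740; half-weight = 370.
Sort by position and accumulate weight:
  block 12 (E, w=200) → cum 200
  block 23 (B, w=200) → cum 400  ≥ 370 → median here
  block 43 (D, w=80) → cum 480
  block 45 (C, w=110) → cum 590
  block 48 (F, w=50) → cum 640
  block 60 (A, w=100) → cum 740
Optimal location: block 23.

x = 23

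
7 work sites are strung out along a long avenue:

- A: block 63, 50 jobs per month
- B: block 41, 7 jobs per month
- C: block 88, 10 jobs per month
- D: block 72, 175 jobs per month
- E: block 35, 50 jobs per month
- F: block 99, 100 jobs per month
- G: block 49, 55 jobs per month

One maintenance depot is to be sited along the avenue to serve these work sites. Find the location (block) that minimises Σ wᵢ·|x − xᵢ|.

x = 72

For a sum of weighted absolute distances on a line, the optimum is the weighted median (not the mean). Total weight W = 447; half-weight = 223.5.
Sort by position and accumulate weight:
  block 35 (E, w=50) → cum 50
  block 41 (B, w=7) → cum 57
  block 49 (G, w=55) → cum 112
  block 63 (A, w=50) → cum 162
  block 72 (D, w=175) → cum 337  ≥ 223.5 → median here
  block 88 (C, w=10) → cum 347
  block 99 (F, w=100) → cum 447
Optimal location: block 72.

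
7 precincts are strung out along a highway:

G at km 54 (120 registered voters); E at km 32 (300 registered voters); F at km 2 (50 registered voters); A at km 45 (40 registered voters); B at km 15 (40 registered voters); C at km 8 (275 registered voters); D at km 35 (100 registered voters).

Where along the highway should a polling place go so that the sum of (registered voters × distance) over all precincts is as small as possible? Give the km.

For a sum of weighted absolute distances on a line, the optimum is the weighted median (not the mean). Total weight W = 925; half-weight = 462.5.
Sort by position and accumulate weight:
  km 2 (F, w=50) → cum 50
  km 8 (C, w=275) → cum 325
  km 15 (B, w=40) → cum 365
  km 32 (E, w=300) → cum 665  ≥ 462.5 → median here
  km 35 (D, w=100) → cum 765
  km 45 (A, w=40) → cum 805
  km 54 (G, w=120) → cum 925
Optimal location: km 32.

x = 32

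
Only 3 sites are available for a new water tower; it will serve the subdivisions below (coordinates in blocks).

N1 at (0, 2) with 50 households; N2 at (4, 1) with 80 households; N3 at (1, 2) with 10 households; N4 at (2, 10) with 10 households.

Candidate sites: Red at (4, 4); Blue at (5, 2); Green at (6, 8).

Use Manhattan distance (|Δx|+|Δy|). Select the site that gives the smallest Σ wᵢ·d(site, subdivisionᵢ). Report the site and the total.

Blue, total 560 blocks

Total weighted distance at each candidate:
  Red (4, 4): total = 670
  Blue (5, 2): total = 560
  Green (6, 8): total = 1490
Minimum is at Blue with total 560 blocks.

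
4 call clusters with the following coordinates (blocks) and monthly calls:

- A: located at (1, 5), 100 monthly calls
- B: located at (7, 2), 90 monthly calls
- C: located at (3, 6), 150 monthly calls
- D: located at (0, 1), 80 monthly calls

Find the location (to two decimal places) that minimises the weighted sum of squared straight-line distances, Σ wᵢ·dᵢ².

(2.81, 3.95)

The minimiser of Σwᵢ‖p−pᵢ‖² is the weighted centroid p* = (Σwᵢpᵢ)/(Σwᵢ).
Σwᵢ = 420.
Σwᵢxᵢ = 100·1 + 90·7 + 150·3 + 80·0 = 1180.
Σwᵢyᵢ = 100·5 + 90·2 + 150·6 + 80·1 = 1660.
x* = 1180/420 = 2.81, y* = 1660/420 = 3.95.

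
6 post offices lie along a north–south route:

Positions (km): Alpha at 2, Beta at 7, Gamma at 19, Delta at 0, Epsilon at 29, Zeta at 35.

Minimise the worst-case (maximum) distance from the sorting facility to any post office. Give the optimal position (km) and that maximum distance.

location 17.5, max distance 17.5

The 1-center on a line is the midpoint of the two extreme points: leftmost at 0, rightmost at 35.
Optimal location = (0 + 35)/2 = 17.5; maximum distance = (35 − 0)/2 = 17.5.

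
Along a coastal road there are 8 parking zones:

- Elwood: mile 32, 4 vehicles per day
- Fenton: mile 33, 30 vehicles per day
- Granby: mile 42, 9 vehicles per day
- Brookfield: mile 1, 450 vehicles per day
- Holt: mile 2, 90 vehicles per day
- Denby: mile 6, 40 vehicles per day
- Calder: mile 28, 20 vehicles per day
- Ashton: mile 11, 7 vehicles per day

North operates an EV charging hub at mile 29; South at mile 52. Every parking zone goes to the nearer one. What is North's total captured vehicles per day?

641

The indifferent point is the midpoint (29+52)/2 = 40.5; parking zones left of it (closer to North at 29) go to North, those right go to South.
  Brookfield at 1 (w=450) → North
  Holt at 2 (w=90) → North
  Denby at 6 (w=40) → North
  Ashton at 11 (w=7) → North
  Calder at 28 (w=20) → North
  Elwood at 32 (w=4) → North
  Fenton at 33 (w=30) → North
  Granby at 42 (w=9) → South
North captures 641; South captures 9.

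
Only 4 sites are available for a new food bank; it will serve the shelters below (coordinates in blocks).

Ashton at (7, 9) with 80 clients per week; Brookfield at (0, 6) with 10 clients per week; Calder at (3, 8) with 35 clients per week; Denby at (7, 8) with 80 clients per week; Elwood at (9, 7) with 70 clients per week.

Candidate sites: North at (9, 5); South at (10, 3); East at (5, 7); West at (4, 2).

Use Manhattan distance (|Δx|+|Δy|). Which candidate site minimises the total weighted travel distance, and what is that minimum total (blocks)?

Total weighted distance at each candidate:
  North (9, 5): total = 1435
  South (10, 3): total = 2260
  East (5, 7): total = 1005
  West (4, 2): total = 2545
Minimum is at East with total 1005 blocks.

East, total 1005 blocks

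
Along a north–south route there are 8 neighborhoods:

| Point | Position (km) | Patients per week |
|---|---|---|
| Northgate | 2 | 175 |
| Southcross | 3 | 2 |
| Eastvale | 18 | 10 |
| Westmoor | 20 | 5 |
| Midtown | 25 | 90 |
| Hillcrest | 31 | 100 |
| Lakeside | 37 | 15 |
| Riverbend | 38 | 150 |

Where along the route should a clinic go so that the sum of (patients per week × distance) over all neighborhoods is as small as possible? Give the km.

x = 25

For a sum of weighted absolute distances on a line, the optimum is the weighted median (not the mean). Total weight W = 547; half-weight = 273.5.
Sort by position and accumulate weight:
  km 2 (Northgate, w=175) → cum 175
  km 3 (Southcross, w=2) → cum 177
  km 18 (Eastvale, w=10) → cum 187
  km 20 (Westmoor, w=5) → cum 192
  km 25 (Midtown, w=90) → cum 282  ≥ 273.5 → median here
  km 31 (Hillcrest, w=100) → cum 382
  km 37 (Lakeside, w=15) → cum 397
  km 38 (Riverbend, w=150) → cum 547
Optimal location: km 25.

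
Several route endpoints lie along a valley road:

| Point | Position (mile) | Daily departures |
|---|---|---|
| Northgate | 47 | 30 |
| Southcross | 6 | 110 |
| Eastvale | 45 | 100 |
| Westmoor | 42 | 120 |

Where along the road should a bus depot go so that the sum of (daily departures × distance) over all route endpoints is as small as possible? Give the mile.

For a sum of weighted absolute distances on a line, the optimum is the weighted median (not the mean). Total weight W = 360; half-weight = 180.
Sort by position and accumulate weight:
  mile 6 (Southcross, w=110) → cum 110
  mile 42 (Westmoor, w=120) → cum 230  ≥ 180 → median here
  mile 45 (Eastvale, w=100) → cum 330
  mile 47 (Northgate, w=30) → cum 360
Optimal location: mile 42.

x = 42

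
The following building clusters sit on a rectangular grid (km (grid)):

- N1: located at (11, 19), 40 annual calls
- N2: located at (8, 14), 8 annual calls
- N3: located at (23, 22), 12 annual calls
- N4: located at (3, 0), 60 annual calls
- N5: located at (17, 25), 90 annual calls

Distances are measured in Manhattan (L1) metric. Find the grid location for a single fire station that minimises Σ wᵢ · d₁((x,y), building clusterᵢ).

Manhattan distance separates: Σwᵢ(|x−xᵢ|+|y−yᵢ|) = Σwᵢ|x−xᵢ| + Σwᵢ|y−yᵢ|, so x and y are optimised independently as 1-D weighted medians.
Total weight W = 210; half = 105.
x-coordinate, sorted with cumulative weight:
  x=3 (N4, w=60) cum 60
  x=8 (N2, w=8) cum 68
  x=11 (N1, w=40) cum 108  ← median
  x=17 (N5, w=90) cum 198
  x=23 (N3, w=12) cum 210
⇒ x* = 11
y-coordinate, sorted with cumulative weight:
  y=0 (N4, w=60) cum 60
  y=14 (N2, w=8) cum 68
  y=19 (N1, w=40) cum 108  ← median
  y=22 (N3, w=12) cum 120
  y=25 (N5, w=90) cum 210
⇒ y* = 19

(11, 19)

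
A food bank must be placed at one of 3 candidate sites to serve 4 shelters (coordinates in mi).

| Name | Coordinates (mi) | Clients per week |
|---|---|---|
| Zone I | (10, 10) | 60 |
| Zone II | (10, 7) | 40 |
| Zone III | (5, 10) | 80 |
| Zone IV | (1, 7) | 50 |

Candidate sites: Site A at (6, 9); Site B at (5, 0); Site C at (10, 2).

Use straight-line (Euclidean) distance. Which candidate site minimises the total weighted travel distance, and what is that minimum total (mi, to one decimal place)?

Total weighted distance at each candidate:
  Site A (6, 9): total = 808.7
  Site B (5, 0): total = 2218.0
  Site C (10, 2): total = 1949.5
Minimum is at Site A with total 808.7 mi.

Site A, total 808.7 mi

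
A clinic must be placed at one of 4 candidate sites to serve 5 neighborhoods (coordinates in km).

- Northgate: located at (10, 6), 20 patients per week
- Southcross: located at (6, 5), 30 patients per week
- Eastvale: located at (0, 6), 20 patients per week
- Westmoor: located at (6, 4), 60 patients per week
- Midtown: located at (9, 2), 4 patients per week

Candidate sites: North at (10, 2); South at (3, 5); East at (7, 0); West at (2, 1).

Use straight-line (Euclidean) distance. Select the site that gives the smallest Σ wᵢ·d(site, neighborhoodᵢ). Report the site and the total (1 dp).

Total weighted distance at each candidate:
  North (10, 2): total = 717.7
  South (3, 5): total = 511.2
  East (7, 0): total = 730.2
  West (2, 1): total = 794.4
Minimum is at South with total 511.2 km.

South, total 511.2 km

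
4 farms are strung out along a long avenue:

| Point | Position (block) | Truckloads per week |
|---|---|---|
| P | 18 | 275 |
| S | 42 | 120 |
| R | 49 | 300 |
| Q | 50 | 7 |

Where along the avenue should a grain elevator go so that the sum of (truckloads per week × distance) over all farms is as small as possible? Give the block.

x = 42

For a sum of weighted absolute distances on a line, the optimum is the weighted median (not the mean). Total weight W = 702; half-weight = 351.
Sort by position and accumulate weight:
  block 18 (P, w=275) → cum 275
  block 42 (S, w=120) → cum 395  ≥ 351 → median here
  block 49 (R, w=300) → cum 695
  block 50 (Q, w=7) → cum 702
Optimal location: block 42.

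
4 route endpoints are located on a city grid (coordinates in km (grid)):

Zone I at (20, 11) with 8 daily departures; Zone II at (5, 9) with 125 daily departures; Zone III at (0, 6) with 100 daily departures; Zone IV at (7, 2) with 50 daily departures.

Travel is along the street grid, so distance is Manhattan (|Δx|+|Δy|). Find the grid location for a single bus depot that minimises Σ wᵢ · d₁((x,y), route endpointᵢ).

(5, 6)

Manhattan distance separates: Σwᵢ(|x−xᵢ|+|y−yᵢ|) = Σwᵢ|x−xᵢ| + Σwᵢ|y−yᵢ|, so x and y are optimised independently as 1-D weighted medians.
Total weight W = 283; half = 141.5.
x-coordinate, sorted with cumulative weight:
  x=0 (Zone III, w=100) cum 100
  x=5 (Zone II, w=125) cum 225  ← median
  x=7 (Zone IV, w=50) cum 275
  x=20 (Zone I, w=8) cum 283
⇒ x* = 5
y-coordinate, sorted with cumulative weight:
  y=2 (Zone IV, w=50) cum 50
  y=6 (Zone III, w=100) cum 150  ← median
  y=9 (Zone II, w=125) cum 275
  y=11 (Zone I, w=8) cum 283
⇒ y* = 6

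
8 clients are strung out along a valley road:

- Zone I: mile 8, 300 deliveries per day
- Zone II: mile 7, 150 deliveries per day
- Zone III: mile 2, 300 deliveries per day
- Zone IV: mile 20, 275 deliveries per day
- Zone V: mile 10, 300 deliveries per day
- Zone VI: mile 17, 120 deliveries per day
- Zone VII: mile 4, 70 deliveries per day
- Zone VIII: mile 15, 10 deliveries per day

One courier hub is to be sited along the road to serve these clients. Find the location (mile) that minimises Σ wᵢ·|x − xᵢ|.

x = 8

For a sum of weighted absolute distances on a line, the optimum is the weighted median (not the mean). Total weight W = 1525; half-weight = 762.5.
Sort by position and accumulate weight:
  mile 2 (Zone III, w=300) → cum 300
  mile 4 (Zone VII, w=70) → cum 370
  mile 7 (Zone II, w=150) → cum 520
  mile 8 (Zone I, w=300) → cum 820  ≥ 762.5 → median here
  mile 10 (Zone V, w=300) → cum 1120
  mile 15 (Zone VIII, w=10) → cum 1130
  mile 17 (Zone VI, w=120) → cum 1250
  mile 20 (Zone IV, w=275) → cum 1525
Optimal location: mile 8.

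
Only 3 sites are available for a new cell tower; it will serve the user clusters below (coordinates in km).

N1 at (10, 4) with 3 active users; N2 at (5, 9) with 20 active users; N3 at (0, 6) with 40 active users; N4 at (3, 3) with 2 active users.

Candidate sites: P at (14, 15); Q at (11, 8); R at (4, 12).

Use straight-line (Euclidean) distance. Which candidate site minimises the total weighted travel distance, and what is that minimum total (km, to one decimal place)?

Total weighted distance at each candidate:
  P (14, 15): total = 949.7
  Q (11, 8): total = 600.1
  R (4, 12): total = 399.8
Minimum is at R with total 399.8 km.

R, total 399.8 km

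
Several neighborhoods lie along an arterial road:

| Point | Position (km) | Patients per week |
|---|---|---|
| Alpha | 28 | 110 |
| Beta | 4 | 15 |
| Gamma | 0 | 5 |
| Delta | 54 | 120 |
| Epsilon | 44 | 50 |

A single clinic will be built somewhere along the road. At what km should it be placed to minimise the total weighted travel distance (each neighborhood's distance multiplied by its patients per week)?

For a sum of weighted absolute distances on a line, the optimum is the weighted median (not the mean). Total weight W = 300; half-weight = 150.
Sort by position and accumulate weight:
  km 0 (Gamma, w=5) → cum 5
  km 4 (Beta, w=15) → cum 20
  km 28 (Alpha, w=110) → cum 130
  km 44 (Epsilon, w=50) → cum 180  ≥ 150 → median here
  km 54 (Delta, w=120) → cum 300
Optimal location: km 44.

x = 44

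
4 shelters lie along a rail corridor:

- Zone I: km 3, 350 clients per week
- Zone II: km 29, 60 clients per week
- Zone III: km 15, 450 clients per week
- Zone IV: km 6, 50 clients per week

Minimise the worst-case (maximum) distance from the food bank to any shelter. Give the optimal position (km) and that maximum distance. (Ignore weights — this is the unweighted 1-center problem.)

location 16, max distance 13

The 1-center on a line is the midpoint of the two extreme points: leftmost at 3, rightmost at 29.
Optimal location = (3 + 29)/2 = 16; maximum distance = (29 − 3)/2 = 13.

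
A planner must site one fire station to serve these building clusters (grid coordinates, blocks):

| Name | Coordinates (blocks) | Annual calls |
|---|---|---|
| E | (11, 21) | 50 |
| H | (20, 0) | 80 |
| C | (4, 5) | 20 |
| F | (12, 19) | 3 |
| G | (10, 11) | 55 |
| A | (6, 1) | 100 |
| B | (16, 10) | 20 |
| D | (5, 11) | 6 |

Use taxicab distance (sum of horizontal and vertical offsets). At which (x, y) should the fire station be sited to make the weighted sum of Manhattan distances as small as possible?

Manhattan distance separates: Σwᵢ(|x−xᵢ|+|y−yᵢ|) = Σwᵢ|x−xᵢ| + Σwᵢ|y−yᵢ|, so x and y are optimised independently as 1-D weighted medians.
Total weight W = 334; half = 167.
x-coordinate, sorted with cumulative weight:
  x=4 (C, w=20) cum 20
  x=5 (D, w=6) cum 26
  x=6 (A, w=100) cum 126
  x=10 (G, w=55) cum 181  ← median
  x=11 (E, w=50) cum 231
  x=12 (F, w=3) cum 234
  x=16 (B, w=20) cum 254
  x=20 (H, w=80) cum 334
⇒ x* = 10
y-coordinate, sorted with cumulative weight:
  y=0 (H, w=80) cum 80
  y=1 (A, w=100) cum 180  ← median
  y=5 (C, w=20) cum 200
  y=10 (B, w=20) cum 220
  y=11 (G, w=55) cum 275
  y=11 (D, w=6) cum 281
  y=19 (F, w=3) cum 284
  y=21 (E, w=50) cum 334
⇒ y* = 1

(10, 1)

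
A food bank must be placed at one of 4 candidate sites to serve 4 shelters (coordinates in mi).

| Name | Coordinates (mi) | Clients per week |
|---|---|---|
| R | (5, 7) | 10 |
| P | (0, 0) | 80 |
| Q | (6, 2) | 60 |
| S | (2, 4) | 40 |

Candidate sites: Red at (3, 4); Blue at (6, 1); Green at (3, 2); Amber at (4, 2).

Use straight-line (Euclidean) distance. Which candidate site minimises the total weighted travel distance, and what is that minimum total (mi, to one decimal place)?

Green, total 611.7 mi

Total weighted distance at each candidate:
  Red (3, 4): total = 692.4
  Blue (6, 1): total = 807.4
  Green (3, 2): total = 611.7
  Amber (4, 2): total = 641.9
Minimum is at Green with total 611.7 mi.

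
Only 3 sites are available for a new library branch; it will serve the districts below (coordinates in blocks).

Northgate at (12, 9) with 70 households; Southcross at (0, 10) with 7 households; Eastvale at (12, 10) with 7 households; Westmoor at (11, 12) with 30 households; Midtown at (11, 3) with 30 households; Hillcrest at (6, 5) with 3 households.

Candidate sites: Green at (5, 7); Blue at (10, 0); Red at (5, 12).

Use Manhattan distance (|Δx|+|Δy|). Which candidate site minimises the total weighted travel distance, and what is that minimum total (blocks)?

Total weighted distance at each candidate:
  Green (5, 7): total = 1395
  Blue (10, 0): total = 1531
  Red (5, 12): total = 1466
Minimum is at Green with total 1395 blocks.

Green, total 1395 blocks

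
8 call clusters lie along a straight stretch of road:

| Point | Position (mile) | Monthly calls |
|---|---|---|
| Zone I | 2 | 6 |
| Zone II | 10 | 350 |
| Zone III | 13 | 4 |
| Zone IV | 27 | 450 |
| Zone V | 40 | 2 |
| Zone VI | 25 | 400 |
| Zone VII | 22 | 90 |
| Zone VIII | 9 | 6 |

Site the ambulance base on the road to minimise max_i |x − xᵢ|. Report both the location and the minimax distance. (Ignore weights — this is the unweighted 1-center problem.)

The 1-center on a line is the midpoint of the two extreme points: leftmost at 2, rightmost at 40.
Optimal location = (2 + 40)/2 = 21; maximum distance = (40 − 2)/2 = 19.

location 21, max distance 19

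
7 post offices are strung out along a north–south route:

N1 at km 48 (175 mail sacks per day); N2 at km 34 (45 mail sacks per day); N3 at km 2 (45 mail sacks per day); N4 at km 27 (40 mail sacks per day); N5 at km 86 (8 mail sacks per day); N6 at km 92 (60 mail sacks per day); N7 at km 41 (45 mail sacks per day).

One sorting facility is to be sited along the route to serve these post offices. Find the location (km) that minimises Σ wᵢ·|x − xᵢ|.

For a sum of weighted absolute distances on a line, the optimum is the weighted median (not the mean). Total weight W = 418; half-weight = 209.
Sort by position and accumulate weight:
  km 2 (N3, w=45) → cum 45
  km 27 (N4, w=40) → cum 85
  km 34 (N2, w=45) → cum 130
  km 41 (N7, w=45) → cum 175
  km 48 (N1, w=175) → cum 350  ≥ 209 → median here
  km 86 (N5, w=8) → cum 358
  km 92 (N6, w=60) → cum 418
Optimal location: km 48.

x = 48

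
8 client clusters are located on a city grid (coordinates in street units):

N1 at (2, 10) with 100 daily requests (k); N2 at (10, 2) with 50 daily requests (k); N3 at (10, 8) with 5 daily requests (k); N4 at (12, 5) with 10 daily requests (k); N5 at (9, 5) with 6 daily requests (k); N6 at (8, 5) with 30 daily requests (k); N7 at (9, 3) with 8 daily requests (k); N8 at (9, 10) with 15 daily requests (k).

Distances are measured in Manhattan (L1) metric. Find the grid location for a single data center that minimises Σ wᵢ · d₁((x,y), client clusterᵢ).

Manhattan distance separates: Σwᵢ(|x−xᵢ|+|y−yᵢ|) = Σwᵢ|x−xᵢ| + Σwᵢ|y−yᵢ|, so x and y are optimised independently as 1-D weighted medians.
Total weight W = 224; half = 112.
x-coordinate, sorted with cumulative weight:
  x=2 (N1, w=100) cum 100
  x=8 (N6, w=30) cum 130  ← median
  x=9 (N5, w=6) cum 136
  x=9 (N7, w=8) cum 144
  x=9 (N8, w=15) cum 159
  x=10 (N2, w=50) cum 209
  x=10 (N3, w=5) cum 214
  x=12 (N4, w=10) cum 224
⇒ x* = 8
y-coordinate, sorted with cumulative weight:
  y=2 (N2, w=50) cum 50
  y=3 (N7, w=8) cum 58
  y=5 (N4, w=10) cum 68
  y=5 (N5, w=6) cum 74
  y=5 (N6, w=30) cum 104
  y=8 (N3, w=5) cum 109
  y=10 (N1, w=100) cum 209  ← median
  y=10 (N8, w=15) cum 224
⇒ y* = 10

(8, 10)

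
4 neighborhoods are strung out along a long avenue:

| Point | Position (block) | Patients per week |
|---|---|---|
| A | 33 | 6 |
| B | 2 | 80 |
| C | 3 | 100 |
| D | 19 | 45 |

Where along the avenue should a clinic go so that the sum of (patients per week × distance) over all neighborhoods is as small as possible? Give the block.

For a sum of weighted absolute distances on a line, the optimum is the weighted median (not the mean). Total weight W = 231; half-weight = 115.5.
Sort by position and accumulate weight:
  block 2 (B, w=80) → cum 80
  block 3 (C, w=100) → cum 180  ≥ 115.5 → median here
  block 19 (D, w=45) → cum 225
  block 33 (A, w=6) → cum 231
Optimal location: block 3.

x = 3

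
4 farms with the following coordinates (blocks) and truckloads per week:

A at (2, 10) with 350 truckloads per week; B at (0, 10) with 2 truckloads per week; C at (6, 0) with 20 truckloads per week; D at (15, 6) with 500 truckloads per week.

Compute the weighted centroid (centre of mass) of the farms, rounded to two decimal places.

The minimiser of Σwᵢ‖p−pᵢ‖² is the weighted centroid p* = (Σwᵢpᵢ)/(Σwᵢ).
Σwᵢ = 872.
Σwᵢxᵢ = 350·2 + 2·0 + 20·6 + 500·15 = 8320.
Σwᵢyᵢ = 350·10 + 2·10 + 20·0 + 500·6 = 6520.
x* = 8320/872 = 9.54, y* = 6520/872 = 7.48.

(9.54, 7.48)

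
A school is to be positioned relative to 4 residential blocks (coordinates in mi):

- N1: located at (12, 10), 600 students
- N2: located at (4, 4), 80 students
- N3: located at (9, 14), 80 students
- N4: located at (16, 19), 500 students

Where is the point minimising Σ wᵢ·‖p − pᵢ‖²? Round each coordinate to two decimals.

The minimiser of Σwᵢ‖p−pᵢ‖² is the weighted centroid p* = (Σwᵢpᵢ)/(Σwᵢ).
Σwᵢ = 1260.
Σwᵢxᵢ = 600·12 + 80·4 + 80·9 + 500·16 = 16240.
Σwᵢyᵢ = 600·10 + 80·4 + 80·14 + 500·19 = 16940.
x* = 16240/1260 = 12.89, y* = 16940/1260 = 13.44.

(12.89, 13.44)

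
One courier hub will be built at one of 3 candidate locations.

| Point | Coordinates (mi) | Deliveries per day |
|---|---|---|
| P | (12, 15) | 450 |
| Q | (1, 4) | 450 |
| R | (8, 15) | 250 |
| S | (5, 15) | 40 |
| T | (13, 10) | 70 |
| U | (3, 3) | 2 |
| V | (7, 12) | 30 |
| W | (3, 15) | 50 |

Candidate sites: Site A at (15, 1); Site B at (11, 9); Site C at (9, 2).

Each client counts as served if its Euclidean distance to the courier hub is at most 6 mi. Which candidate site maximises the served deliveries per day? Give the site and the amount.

Coverage radius r = 6 mi; a point is covered iff (Δx)²+(Δy)² ≤ 6² = 36.
  Site A (15, 1): covers {none} → 0
  Site B (11, 9): covers {T, V} → 100
  Site C (9, 2): covers {none} → 0
Maximum coverage at Site B: 100 deliveries per day.

Site B, covering 100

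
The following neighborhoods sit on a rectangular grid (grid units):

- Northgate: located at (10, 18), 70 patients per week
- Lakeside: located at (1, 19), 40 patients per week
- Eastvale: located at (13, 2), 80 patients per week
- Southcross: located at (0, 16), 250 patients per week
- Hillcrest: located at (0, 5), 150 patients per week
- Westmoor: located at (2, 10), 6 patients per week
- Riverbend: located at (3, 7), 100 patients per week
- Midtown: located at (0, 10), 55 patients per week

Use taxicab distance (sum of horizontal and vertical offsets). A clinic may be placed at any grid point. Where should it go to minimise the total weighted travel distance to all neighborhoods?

(0, 10)

Manhattan distance separates: Σwᵢ(|x−xᵢ|+|y−yᵢ|) = Σwᵢ|x−xᵢ| + Σwᵢ|y−yᵢ|, so x and y are optimised independently as 1-D weighted medians.
Total weight W = 751; half = 375.5.
x-coordinate, sorted with cumulative weight:
  x=0 (Southcross, w=250) cum 250
  x=0 (Hillcrest, w=150) cum 400  ← median
  x=0 (Midtown, w=55) cum 455
  x=1 (Lakeside, w=40) cum 495
  x=2 (Westmoor, w=6) cum 501
  x=3 (Riverbend, w=100) cum 601
  x=10 (Northgate, w=70) cum 671
  x=13 (Eastvale, w=80) cum 751
⇒ x* = 0
y-coordinate, sorted with cumulative weight:
  y=2 (Eastvale, w=80) cum 80
  y=5 (Hillcrest, w=150) cum 230
  y=7 (Riverbend, w=100) cum 330
  y=10 (Westmoor, w=6) cum 336
  y=10 (Midtown, w=55) cum 391  ← median
  y=16 (Southcross, w=250) cum 641
  y=18 (Northgate, w=70) cum 711
  y=19 (Lakeside, w=40) cum 751
⇒ y* = 10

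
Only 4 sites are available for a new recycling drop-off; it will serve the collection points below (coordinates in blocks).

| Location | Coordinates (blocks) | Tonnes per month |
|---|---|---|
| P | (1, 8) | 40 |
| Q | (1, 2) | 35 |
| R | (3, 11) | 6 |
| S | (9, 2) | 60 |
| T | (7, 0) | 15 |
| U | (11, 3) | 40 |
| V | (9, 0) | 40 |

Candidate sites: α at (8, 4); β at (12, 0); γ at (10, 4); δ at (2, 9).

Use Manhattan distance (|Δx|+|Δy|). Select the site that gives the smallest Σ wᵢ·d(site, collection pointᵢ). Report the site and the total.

Total weighted distance at each candidate:
  α (8, 4): total = 1442
  β (12, 0): total = 1990
  γ (10, 4): total = 1554
  δ (2, 9): total = 2668
Minimum is at α with total 1442 blocks.

α, total 1442 blocks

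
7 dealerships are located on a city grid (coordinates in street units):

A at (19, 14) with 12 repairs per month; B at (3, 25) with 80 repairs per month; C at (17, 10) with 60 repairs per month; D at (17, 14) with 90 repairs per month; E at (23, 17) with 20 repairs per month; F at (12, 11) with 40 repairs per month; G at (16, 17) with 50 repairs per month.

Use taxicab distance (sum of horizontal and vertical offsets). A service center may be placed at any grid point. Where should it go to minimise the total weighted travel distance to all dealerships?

(17, 14)

Manhattan distance separates: Σwᵢ(|x−xᵢ|+|y−yᵢ|) = Σwᵢ|x−xᵢ| + Σwᵢ|y−yᵢ|, so x and y are optimised independently as 1-D weighted medians.
Total weight W = 352; half = 176.
x-coordinate, sorted with cumulative weight:
  x=3 (B, w=80) cum 80
  x=12 (F, w=40) cum 120
  x=16 (G, w=50) cum 170
  x=17 (C, w=60) cum 230  ← median
  x=17 (D, w=90) cum 320
  x=19 (A, w=12) cum 332
  x=23 (E, w=20) cum 352
⇒ x* = 17
y-coordinate, sorted with cumulative weight:
  y=10 (C, w=60) cum 60
  y=11 (F, w=40) cum 100
  y=14 (A, w=12) cum 112
  y=14 (D, w=90) cum 202  ← median
  y=17 (E, w=20) cum 222
  y=17 (G, w=50) cum 272
  y=25 (B, w=80) cum 352
⇒ y* = 14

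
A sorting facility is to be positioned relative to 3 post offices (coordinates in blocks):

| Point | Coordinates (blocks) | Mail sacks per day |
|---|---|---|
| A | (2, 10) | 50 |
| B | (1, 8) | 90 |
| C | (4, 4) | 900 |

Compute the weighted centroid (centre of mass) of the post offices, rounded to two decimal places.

(3.64, 4.63)

The minimiser of Σwᵢ‖p−pᵢ‖² is the weighted centroid p* = (Σwᵢpᵢ)/(Σwᵢ).
Σwᵢ = 1040.
Σwᵢxᵢ = 50·2 + 90·1 + 900·4 = 3790.
Σwᵢyᵢ = 50·10 + 90·8 + 900·4 = 4820.
x* = 3790/1040 = 3.64, y* = 4820/1040 = 4.63.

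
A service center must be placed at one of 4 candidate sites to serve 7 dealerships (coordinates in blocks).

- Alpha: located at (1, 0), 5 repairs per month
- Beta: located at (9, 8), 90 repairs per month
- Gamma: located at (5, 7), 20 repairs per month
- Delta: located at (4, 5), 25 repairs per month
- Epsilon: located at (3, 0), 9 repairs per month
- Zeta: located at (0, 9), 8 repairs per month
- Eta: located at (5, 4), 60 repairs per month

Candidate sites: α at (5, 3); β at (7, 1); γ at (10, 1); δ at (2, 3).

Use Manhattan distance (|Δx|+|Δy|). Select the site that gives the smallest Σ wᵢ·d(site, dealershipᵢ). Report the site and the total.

α, total 1193 blocks

Total weighted distance at each candidate:
  α (5, 3): total = 1193
  β (7, 1): total = 1645
  γ (10, 1): total = 1936
  δ (2, 3): total = 1680
Minimum is at α with total 1193 blocks.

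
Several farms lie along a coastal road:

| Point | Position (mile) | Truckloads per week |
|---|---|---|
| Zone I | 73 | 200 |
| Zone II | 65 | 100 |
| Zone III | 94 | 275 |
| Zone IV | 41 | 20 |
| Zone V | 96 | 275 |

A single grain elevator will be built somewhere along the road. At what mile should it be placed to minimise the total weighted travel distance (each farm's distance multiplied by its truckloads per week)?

For a sum of weighted absolute distances on a line, the optimum is the weighted median (not the mean). Total weight W = 870; half-weight = 435.
Sort by position and accumulate weight:
  mile 41 (Zone IV, w=20) → cum 20
  mile 65 (Zone II, w=100) → cum 120
  mile 73 (Zone I, w=200) → cum 320
  mile 94 (Zone III, w=275) → cum 595  ≥ 435 → median here
  mile 96 (Zone V, w=275) → cum 870
Optimal location: mile 94.

x = 94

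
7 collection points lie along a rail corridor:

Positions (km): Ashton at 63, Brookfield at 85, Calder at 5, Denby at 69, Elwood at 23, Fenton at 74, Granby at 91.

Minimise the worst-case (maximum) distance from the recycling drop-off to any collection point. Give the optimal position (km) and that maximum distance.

The 1-center on a line is the midpoint of the two extreme points: leftmost at 5, rightmost at 91.
Optimal location = (5 + 91)/2 = 48; maximum distance = (91 − 5)/2 = 43.

location 48, max distance 43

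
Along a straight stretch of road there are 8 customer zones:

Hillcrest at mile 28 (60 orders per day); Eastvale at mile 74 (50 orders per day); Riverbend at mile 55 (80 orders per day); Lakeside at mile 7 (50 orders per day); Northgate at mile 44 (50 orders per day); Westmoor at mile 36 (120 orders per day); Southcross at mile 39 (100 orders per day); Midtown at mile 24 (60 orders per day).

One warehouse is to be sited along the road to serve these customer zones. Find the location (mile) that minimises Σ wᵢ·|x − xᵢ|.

For a sum of weighted absolute distances on a line, the optimum is the weighted median (not the mean). Total weight W = 570; half-weight = 285.
Sort by position and accumulate weight:
  mile 7 (Lakeside, w=50) → cum 50
  mile 24 (Midtown, w=60) → cum 110
  mile 28 (Hillcrest, w=60) → cum 170
  mile 36 (Westmoor, w=120) → cum 290  ≥ 285 → median here
  mile 39 (Southcross, w=100) → cum 390
  mile 44 (Northgate, w=50) → cum 440
  mile 55 (Riverbend, w=80) → cum 520
  mile 74 (Eastvale, w=50) → cum 570
Optimal location: mile 36.

x = 36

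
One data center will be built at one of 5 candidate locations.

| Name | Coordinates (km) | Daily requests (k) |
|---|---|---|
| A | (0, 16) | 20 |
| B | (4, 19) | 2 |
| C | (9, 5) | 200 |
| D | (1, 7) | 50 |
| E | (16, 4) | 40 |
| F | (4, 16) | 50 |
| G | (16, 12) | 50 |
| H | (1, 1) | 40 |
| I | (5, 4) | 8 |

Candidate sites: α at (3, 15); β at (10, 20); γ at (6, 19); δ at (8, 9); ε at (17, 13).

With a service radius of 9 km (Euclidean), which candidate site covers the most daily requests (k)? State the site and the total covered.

Coverage radius r = 9 km; a point is covered iff (Δx)²+(Δy)² ≤ 9² = 81.
  α (3, 15): covers {A, B, D, F} → 122
  β (10, 20): covers {B, F} → 52
  γ (6, 19): covers {A, B, F} → 72
  δ (8, 9): covers {C, D, F, G, I} → 358
  ε (17, 13): covers {G} → 50
Maximum coverage at δ: 358 daily requests (k).

δ, covering 358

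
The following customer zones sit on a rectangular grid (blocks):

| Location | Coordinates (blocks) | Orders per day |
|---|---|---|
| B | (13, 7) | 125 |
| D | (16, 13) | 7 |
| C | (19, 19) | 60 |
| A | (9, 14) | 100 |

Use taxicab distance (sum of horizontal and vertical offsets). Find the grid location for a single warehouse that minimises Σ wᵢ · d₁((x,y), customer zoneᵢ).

(13, 14)

Manhattan distance separates: Σwᵢ(|x−xᵢ|+|y−yᵢ|) = Σwᵢ|x−xᵢ| + Σwᵢ|y−yᵢ|, so x and y are optimised independently as 1-D weighted medians.
Total weight W = 292; half = 146.
x-coordinate, sorted with cumulative weight:
  x=9 (A, w=100) cum 100
  x=13 (B, w=125) cum 225  ← median
  x=16 (D, w=7) cum 232
  x=19 (C, w=60) cum 292
⇒ x* = 13
y-coordinate, sorted with cumulative weight:
  y=7 (B, w=125) cum 125
  y=13 (D, w=7) cum 132
  y=14 (A, w=100) cum 232  ← median
  y=19 (C, w=60) cum 292
⇒ y* = 14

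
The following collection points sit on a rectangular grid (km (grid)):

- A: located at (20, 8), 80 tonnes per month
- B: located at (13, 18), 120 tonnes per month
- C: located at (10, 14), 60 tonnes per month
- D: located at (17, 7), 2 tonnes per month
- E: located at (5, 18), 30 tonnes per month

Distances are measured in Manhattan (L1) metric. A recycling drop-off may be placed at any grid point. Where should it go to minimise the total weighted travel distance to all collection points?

Manhattan distance separates: Σwᵢ(|x−xᵢ|+|y−yᵢ|) = Σwᵢ|x−xᵢ| + Σwᵢ|y−yᵢ|, so x and y are optimised independently as 1-D weighted medians.
Total weight W = 292; half = 146.
x-coordinate, sorted with cumulative weight:
  x=5 (E, w=30) cum 30
  x=10 (C, w=60) cum 90
  x=13 (B, w=120) cum 210  ← median
  x=17 (D, w=2) cum 212
  x=20 (A, w=80) cum 292
⇒ x* = 13
y-coordinate, sorted with cumulative weight:
  y=7 (D, w=2) cum 2
  y=8 (A, w=80) cum 82
  y=14 (C, w=60) cum 142
  y=18 (B, w=120) cum 262  ← median
  y=18 (E, w=30) cum 292
⇒ y* = 18

(13, 18)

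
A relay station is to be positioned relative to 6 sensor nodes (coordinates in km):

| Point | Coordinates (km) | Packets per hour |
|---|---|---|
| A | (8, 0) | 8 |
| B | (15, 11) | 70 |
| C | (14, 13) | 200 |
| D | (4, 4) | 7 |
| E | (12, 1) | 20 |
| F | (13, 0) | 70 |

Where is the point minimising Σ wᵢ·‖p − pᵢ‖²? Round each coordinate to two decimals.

(13.58, 9.11)

The minimiser of Σwᵢ‖p−pᵢ‖² is the weighted centroid p* = (Σwᵢpᵢ)/(Σwᵢ).
Σwᵢ = 375.
Σwᵢxᵢ = 8·8 + 70·15 + 200·14 + 7·4 + 20·12 + 70·13 = 5092.
Σwᵢyᵢ = 8·0 + 70·11 + 200·13 + 7·4 + 20·1 + 70·0 = 3418.
x* = 5092/375 = 13.58, y* = 3418/375 = 9.11.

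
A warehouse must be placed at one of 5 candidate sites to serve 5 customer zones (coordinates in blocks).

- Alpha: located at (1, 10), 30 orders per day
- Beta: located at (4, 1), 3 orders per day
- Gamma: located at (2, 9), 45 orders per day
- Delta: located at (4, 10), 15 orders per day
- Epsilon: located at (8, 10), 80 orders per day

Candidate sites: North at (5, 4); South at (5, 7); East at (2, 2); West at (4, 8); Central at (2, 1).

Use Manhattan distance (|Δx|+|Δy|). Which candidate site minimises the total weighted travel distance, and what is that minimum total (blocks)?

West, total 816 blocks

Total weighted distance at each candidate:
  North (5, 4): total = 1497
  South (5, 7): total = 996
  East (2, 2): total = 1864
  West (4, 8): total = 816
  Central (2, 1): total = 2031
Minimum is at West with total 816 blocks.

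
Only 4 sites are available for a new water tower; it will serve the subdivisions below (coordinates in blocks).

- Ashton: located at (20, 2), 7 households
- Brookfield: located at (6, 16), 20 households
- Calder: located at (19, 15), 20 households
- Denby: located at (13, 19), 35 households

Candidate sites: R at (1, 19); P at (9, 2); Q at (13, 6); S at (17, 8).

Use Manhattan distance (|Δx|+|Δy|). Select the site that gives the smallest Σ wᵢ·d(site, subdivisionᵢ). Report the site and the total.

Total weighted distance at each candidate:
  R (1, 19): total = 1272
  P (9, 2): total = 1612
  Q (13, 6): total = 1172
  S (17, 8): total = 1148
Minimum is at S with total 1148 blocks.

S, total 1148 blocks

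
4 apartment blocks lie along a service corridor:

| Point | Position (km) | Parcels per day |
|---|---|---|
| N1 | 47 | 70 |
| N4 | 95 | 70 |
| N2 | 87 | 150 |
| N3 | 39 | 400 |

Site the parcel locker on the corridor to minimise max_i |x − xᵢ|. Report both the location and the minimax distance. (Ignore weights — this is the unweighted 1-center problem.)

location 67, max distance 28

The 1-center on a line is the midpoint of the two extreme points: leftmost at 39, rightmost at 95.
Optimal location = (39 + 95)/2 = 67; maximum distance = (95 − 39)/2 = 28.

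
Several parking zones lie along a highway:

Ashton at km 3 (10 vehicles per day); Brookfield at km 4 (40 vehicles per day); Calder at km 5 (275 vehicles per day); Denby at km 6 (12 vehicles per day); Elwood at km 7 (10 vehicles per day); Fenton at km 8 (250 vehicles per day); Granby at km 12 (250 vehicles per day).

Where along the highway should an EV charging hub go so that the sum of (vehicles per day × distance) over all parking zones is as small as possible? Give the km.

x = 8

For a sum of weighted absolute distances on a line, the optimum is the weighted median (not the mean). Total weight W = 847; half-weight = 423.5.
Sort by position and accumulate weight:
  km 3 (Ashton, w=10) → cum 10
  km 4 (Brookfield, w=40) → cum 50
  km 5 (Calder, w=275) → cum 325
  km 6 (Denby, w=12) → cum 337
  km 7 (Elwood, w=10) → cum 347
  km 8 (Fenton, w=250) → cum 597  ≥ 423.5 → median here
  km 12 (Granby, w=250) → cum 847
Optimal location: km 8.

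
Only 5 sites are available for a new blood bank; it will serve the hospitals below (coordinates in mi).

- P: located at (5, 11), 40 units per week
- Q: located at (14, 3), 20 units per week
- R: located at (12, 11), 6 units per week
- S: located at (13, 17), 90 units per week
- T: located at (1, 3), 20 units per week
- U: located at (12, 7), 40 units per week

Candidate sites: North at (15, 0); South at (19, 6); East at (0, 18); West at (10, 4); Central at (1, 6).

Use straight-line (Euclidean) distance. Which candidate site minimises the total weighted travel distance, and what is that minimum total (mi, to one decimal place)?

Total weighted distance at each candidate:
  North (15, 0): total = 2857.8
  South (19, 6): total = 2538.4
  East (0, 18): total = 2963.1
  West (10, 4): total = 1996.3
  Central (1, 6): total = 2562.4
Minimum is at West with total 1996.3 mi.

West, total 1996.3 mi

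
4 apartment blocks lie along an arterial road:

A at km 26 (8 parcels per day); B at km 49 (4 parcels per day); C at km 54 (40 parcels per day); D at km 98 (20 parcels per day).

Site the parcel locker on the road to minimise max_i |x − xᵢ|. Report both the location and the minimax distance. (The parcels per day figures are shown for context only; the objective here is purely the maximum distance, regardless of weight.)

The 1-center on a line is the midpoint of the two extreme points: leftmost at 26, rightmost at 98.
Optimal location = (26 + 98)/2 = 62; maximum distance = (98 − 26)/2 = 36.

location 62, max distance 36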